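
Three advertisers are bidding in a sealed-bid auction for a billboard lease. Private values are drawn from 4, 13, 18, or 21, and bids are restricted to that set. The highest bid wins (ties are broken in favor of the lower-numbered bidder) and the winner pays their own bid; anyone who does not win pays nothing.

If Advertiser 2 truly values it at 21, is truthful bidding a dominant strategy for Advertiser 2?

No

Consider the case where Advertiser 1 bids 4 and Advertiser 3 bids 4.
Truthful bid 21: wins, pays 21, utility 21 - 21 = 0.
Bid 13 instead: wins, pays 13, utility 21 - 13 = 8.
Since 8 > 0, bidding 13 is strictly better here, so truthful bidding is not dominant.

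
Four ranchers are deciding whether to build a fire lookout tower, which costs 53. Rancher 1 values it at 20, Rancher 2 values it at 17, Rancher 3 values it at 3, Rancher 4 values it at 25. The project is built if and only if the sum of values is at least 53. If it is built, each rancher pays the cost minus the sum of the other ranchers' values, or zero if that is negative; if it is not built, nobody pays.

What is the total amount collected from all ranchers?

Total value 65 ≥ cost 53, so it is built.
Rancher 1: others sum to 45; max(0, 53 - 45) = 8.
Rancher 2: others sum to 48; max(0, 53 - 48) = 5.
Rancher 3: others sum to 62; max(0, 53 - 62) = 0.
Rancher 4: others sum to 40; max(0, 53 - 40) = 13.
Total collected = 8 + 5 + 0 + 13 = 26.

26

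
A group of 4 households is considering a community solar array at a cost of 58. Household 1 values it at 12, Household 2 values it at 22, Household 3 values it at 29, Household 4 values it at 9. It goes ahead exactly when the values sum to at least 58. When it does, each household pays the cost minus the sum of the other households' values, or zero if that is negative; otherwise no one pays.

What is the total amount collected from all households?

Total value 72 ≥ cost 58, so it is built.
Household 1: others sum to 60; max(0, 58 - 60) = 0.
Household 2: others sum to 50; max(0, 58 - 50) = 8.
Household 3: others sum to 43; max(0, 58 - 43) = 15.
Household 4: others sum to 63; max(0, 58 - 63) = 0.
Total collected = 0 + 8 + 15 + 0 = 23.

23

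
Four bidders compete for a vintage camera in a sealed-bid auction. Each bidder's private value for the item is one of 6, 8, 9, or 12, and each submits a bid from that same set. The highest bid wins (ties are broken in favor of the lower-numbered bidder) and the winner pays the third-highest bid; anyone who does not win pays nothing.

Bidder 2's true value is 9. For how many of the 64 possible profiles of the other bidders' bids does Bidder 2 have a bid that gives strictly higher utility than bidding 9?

Others bid (6, 6, 12): truth gives 0; bid 12 gives 3 > 0. Violating.
Others bid (6, 8, 12): truth gives 0; bid 12 gives 1 > 0. Violating.
Others bid (6, 12, 6): truth gives 0; bid 12 gives 3 > 0. Violating.
Others bid (6, 12, 8): truth gives 0; bid 12 gives 1 > 0. Violating.
Others bid (6, 6, 6): truth gives 3; no alternative beats it.
Others bid (6, 6, 8): truth gives 3; no alternative beats it.
(Checking all 64 profiles: 12 have a profitable deviation, 52 do not.)

12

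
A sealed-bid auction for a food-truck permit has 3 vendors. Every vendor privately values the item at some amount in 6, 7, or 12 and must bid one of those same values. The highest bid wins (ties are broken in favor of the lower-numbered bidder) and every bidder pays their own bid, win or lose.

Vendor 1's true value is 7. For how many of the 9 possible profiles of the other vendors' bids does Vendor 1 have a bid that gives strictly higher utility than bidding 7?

Others bid (6, 6): truth gives 0; bid 6 gives 1 > 0. Violating.
Others bid (6, 12): truth gives -7; bid 12 gives -5 > -7. Violating.
Others bid (7, 12): truth gives -7; bid 12 gives -5 > -7. Violating.
Others bid (12, 6): truth gives -7; bid 12 gives -5 > -7. Violating.
Others bid (6, 7): truth gives 0; no alternative beats it.
Others bid (7, 6): truth gives 0; no alternative beats it.
(Checking all 9 profiles: 6 have a profitable deviation, 3 do not.)

6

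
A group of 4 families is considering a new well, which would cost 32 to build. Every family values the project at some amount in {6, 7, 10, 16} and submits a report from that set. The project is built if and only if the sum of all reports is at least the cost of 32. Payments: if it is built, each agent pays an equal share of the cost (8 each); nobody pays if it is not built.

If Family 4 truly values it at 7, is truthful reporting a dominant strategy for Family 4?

Check each profile of the others' reports and compare truth against every alternative report.
Others report (6, 6, 16): truth gives -1, best alternative gives -1.
Others report (6, 7, 16): truth gives -1, best alternative gives -1.
Others report (6, 10, 10): truth gives -1, best alternative gives -1.
Others report (6, 10, 16): truth gives -1, best alternative gives -1.
Others report (6, 16, 6): truth gives -1, best alternative gives -1.
Others report (6, 16, 7): truth gives -1, best alternative gives -1.
(Remaining 58 profiles checked similarly; truth is weakly best in each.)
In every case the truthful report is at least as good as any alternative, so it is a dominant strategy.

Yes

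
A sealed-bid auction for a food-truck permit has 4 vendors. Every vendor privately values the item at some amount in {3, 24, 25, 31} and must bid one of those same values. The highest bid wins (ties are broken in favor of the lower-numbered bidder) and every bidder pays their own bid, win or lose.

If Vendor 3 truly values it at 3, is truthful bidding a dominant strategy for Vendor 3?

Check each profile of the others' bids and compare truth against every alternative bid.
Others bid (3, 3, 31): truth gives -3, best alternative gives -24.
Others bid (3, 24, 31): truth gives -3, best alternative gives -24.
Others bid (3, 25, 3): truth gives -3, best alternative gives -24.
Others bid (3, 25, 24): truth gives -3, best alternative gives -24.
Others bid (3, 25, 25): truth gives -3, best alternative gives -24.
Others bid (3, 25, 31): truth gives -3, best alternative gives -24.
(Remaining 58 profiles checked similarly; truth is weakly best in each.)
In every case the truthful bid is at least as good as any alternative, so it is a dominant strategy.

Yes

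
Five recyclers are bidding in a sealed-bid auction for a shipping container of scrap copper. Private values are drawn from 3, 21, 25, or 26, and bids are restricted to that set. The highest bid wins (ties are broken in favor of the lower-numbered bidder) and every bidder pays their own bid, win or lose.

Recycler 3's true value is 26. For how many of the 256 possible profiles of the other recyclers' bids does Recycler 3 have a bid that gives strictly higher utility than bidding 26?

Others bid (3, 3, 3, 3): truth gives 0; bid 21 gives 5 > 0. Violating.
Others bid (3, 3, 3, 21): truth gives 0; bid 21 gives 5 > 0. Violating.
Others bid (3, 3, 3, 25): truth gives 0; bid 25 gives 1 > 0. Violating.
Others bid (3, 3, 21, 3): truth gives 0; bid 21 gives 5 > 0. Violating.
Others bid (3, 3, 3, 26): truth gives 0; no alternative beats it.
Others bid (3, 3, 21, 26): truth gives 0; no alternative beats it.
(Checking all 256 profiles: 148 have a profitable deviation, 108 do not.)

148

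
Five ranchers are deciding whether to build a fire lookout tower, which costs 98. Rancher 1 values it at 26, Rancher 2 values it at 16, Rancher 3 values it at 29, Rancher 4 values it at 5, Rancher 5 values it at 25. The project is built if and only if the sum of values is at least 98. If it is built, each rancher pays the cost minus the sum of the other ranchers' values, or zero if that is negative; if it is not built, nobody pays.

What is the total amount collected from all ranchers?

Total value 101 ≥ cost 98, so it is built.
Rancher 1: others sum to 75; max(0, 98 - 75) = 23.
Rancher 2: others sum to 85; max(0, 98 - 85) = 13.
Rancher 3: others sum to 72; max(0, 98 - 72) = 26.
Rancher 4: others sum to 96; max(0, 98 - 96) = 2.
Rancher 5: others sum to 76; max(0, 98 - 76) = 22.
Total collected = 23 + 13 + 26 + 2 + 22 = 86.

86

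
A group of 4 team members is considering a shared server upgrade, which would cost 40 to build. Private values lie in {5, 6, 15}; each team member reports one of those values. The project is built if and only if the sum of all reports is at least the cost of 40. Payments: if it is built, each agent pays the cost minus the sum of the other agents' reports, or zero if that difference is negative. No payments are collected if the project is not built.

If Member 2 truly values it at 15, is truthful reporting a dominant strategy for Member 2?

Check each profile of the others' reports and compare truth against every alternative report.
Others report (6, 6, 15): truth gives 2, best alternative gives 0.
Others report (6, 15, 6): truth gives 2, best alternative gives 0.
Others report (15, 6, 6): truth gives 2, best alternative gives 0.
Others report (5, 6, 15): truth gives 1, best alternative gives 0.
Others report (5, 15, 6): truth gives 1, best alternative gives 0.
Others report (6, 5, 15): truth gives 1, best alternative gives 0.
(Remaining 21 profiles checked similarly; truth is weakly best in each.)
In every case the truthful report is at least as good as any alternative, so it is a dominant strategy.

Yes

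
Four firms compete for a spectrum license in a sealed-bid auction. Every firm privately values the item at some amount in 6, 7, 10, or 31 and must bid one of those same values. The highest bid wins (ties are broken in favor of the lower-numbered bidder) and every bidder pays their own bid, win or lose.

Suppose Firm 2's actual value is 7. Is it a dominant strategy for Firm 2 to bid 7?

No

Consider the case where Firm 1 bids 6, Firm 3 bids 6 and Firm 4 bids 10.
Truthful bid 7: loses but pays 7, utility -7.
Bid 6 instead: loses but pays 6, utility -6.
Since -6 > -7, bidding 6 is strictly better here, so truthful bidding is not dominant.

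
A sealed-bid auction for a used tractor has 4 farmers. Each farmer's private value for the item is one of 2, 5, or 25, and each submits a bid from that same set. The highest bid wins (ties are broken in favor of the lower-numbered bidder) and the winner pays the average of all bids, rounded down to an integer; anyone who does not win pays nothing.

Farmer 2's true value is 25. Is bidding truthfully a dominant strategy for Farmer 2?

Consider the case where Farmer 1 bids 2, Farmer 3 bids 2 and Farmer 4 bids 2.
Truthful bid 25: wins, pays 7, utility 25 - 7 = 18.
Bid 5 instead: wins, pays 2, utility 25 - 2 = 23.
Since 23 > 18, bidding 5 is strictly better here, so truthful bidding is not dominant.

No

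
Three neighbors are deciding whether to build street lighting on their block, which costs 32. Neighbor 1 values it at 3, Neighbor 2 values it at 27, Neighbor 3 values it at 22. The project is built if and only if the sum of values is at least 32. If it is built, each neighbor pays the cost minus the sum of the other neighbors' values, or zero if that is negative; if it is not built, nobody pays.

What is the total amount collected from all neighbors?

9

Total value 52 ≥ cost 32, so it is built.
Neighbor 1: others sum to 49; max(0, 32 - 49) = 0.
Neighbor 2: others sum to 25; max(0, 32 - 25) = 7.
Neighbor 3: others sum to 30; max(0, 32 - 30) = 2.
Total collected = 0 + 7 + 2 = 9.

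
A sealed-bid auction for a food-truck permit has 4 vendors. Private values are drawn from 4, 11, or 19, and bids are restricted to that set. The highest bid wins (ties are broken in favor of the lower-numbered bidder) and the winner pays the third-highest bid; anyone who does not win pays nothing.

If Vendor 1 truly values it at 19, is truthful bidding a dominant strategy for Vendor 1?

Check each profile of the others' bids and compare truth against every alternative bid.
Others bid (4, 4, 19): truth gives 15, best alternative gives 0.
Others bid (4, 19, 4): truth gives 15, best alternative gives 0.
Others bid (19, 4, 4): truth gives 15, best alternative gives 0.
Others bid (4, 11, 19): truth gives 8, best alternative gives 0.
Others bid (4, 19, 11): truth gives 8, best alternative gives 0.
Others bid (11, 4, 19): truth gives 8, best alternative gives 0.
(Remaining 21 profiles checked similarly; truth is weakly best in each.)
In every case the truthful bid is at least as good as any alternative, so it is a dominant strategy.

Yes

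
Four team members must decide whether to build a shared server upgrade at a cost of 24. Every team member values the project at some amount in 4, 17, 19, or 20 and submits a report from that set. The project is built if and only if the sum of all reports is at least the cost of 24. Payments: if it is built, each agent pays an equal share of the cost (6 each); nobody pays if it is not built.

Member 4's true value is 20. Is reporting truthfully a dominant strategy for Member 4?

Check each profile of the others' reports and compare truth against every alternative report.
Others report (4, 4, 4): truth gives 14, best alternative gives 14.
Others report (4, 4, 17): truth gives 14, best alternative gives 14.
Others report (4, 4, 19): truth gives 14, best alternative gives 14.
Others report (4, 4, 20): truth gives 14, best alternative gives 14.
Others report (4, 17, 4): truth gives 14, best alternative gives 14.
Others report (4, 17, 17): truth gives 14, best alternative gives 14.
(Remaining 58 profiles checked similarly; truth is weakly best in each.)
In every case the truthful report is at least as good as any alternative, so it is a dominant strategy.

Yes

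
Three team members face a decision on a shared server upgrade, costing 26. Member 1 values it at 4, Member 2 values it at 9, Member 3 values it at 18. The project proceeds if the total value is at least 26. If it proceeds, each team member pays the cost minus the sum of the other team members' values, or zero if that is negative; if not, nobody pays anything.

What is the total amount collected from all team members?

17

Total value 31 ≥ cost 26, so it is built.
Member 1: others sum to 27; max(0, 26 - 27) = 0.
Member 2: others sum to 22; max(0, 26 - 22) = 4.
Member 3: others sum to 13; max(0, 26 - 13) = 13.
Total collected = 0 + 4 + 13 = 17.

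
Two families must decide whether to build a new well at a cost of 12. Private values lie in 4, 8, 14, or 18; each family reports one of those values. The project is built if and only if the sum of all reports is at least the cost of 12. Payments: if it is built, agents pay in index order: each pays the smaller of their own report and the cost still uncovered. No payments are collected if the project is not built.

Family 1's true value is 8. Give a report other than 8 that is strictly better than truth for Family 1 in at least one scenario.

Suppose Family 2 reports 8.
Report 8: project built, pays 8, utility 8 - 8 = 0.
Report 4: project built, pays 4, utility 8 - 4 = 4.
So reporting 4 beats truth here (4 > 0).

4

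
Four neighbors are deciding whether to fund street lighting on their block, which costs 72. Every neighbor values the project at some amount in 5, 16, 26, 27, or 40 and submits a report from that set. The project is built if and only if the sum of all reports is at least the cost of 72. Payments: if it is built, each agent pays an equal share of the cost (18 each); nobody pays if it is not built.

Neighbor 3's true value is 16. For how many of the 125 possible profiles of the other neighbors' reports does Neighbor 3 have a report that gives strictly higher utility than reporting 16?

Others report (5, 16, 40): truth gives -2; report 5 gives 0 > -2. Violating.
Others report (5, 26, 26): truth gives -2; report 5 gives 0 > -2. Violating.
Others report (5, 26, 27): truth gives -2; report 5 gives 0 > -2. Violating.
Others report (5, 27, 26): truth gives -2; report 5 gives 0 > -2. Violating.
Others report (5, 5, 5): truth gives 0; no alternative beats it.
Others report (5, 5, 16): truth gives 0; no alternative beats it.
(Checking all 125 profiles: 24 have a profitable deviation, 101 do not.)

24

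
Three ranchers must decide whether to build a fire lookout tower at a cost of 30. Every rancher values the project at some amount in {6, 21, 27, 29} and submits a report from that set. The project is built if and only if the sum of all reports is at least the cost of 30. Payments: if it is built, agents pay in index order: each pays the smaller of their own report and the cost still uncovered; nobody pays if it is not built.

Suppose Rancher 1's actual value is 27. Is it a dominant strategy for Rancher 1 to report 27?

No

Consider the case where Rancher 2 reports 6 and Rancher 3 reports 6.
Truthful report 27: project built, pays 27, utility 27 - 27 = 0.
Report 21 instead: project built, pays 21, utility 27 - 21 = 6.
Since 6 > 0, reporting 21 is strictly better here, so truthful reporting is not dominant.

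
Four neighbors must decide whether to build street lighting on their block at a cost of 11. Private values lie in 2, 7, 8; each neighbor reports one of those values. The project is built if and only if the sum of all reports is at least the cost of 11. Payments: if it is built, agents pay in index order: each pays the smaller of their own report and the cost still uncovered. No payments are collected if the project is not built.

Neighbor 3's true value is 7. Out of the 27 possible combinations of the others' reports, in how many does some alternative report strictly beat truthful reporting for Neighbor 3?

2

Others report (2, 2, 7): truth gives 0; report 2 gives 5 > 0. Violating.
Others report (2, 2, 8): truth gives 0; report 2 gives 5 > 0. Violating.
Others report (2, 2, 2): truth gives 0; no alternative beats it.
Others report (2, 7, 2): truth gives 5; no alternative beats it.
(Checking all 27 profiles: 2 have a profitable deviation, 25 do not.)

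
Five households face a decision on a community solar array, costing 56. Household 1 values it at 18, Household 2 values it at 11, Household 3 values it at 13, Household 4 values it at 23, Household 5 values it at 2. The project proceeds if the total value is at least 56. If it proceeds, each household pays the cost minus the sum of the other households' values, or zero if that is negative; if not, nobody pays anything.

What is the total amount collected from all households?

21

Total value 67 ≥ cost 56, so it is built.
Household 1: others sum to 49; max(0, 56 - 49) = 7.
Household 2: others sum to 56; max(0, 56 - 56) = 0.
Household 3: others sum to 54; max(0, 56 - 54) = 2.
Household 4: others sum to 44; max(0, 56 - 44) = 12.
Household 5: others sum to 65; max(0, 56 - 65) = 0.
Total collected = 7 + 0 + 2 + 12 + 0 = 21.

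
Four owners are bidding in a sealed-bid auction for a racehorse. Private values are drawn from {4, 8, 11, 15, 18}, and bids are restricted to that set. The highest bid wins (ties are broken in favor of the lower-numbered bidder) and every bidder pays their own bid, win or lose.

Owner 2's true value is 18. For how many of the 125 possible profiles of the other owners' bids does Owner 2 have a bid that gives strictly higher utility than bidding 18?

73

Others bid (4, 4, 4): truth gives 0; bid 8 gives 10 > 0. Violating.
Others bid (4, 4, 8): truth gives 0; bid 8 gives 10 > 0. Violating.
Others bid (4, 4, 11): truth gives 0; bid 11 gives 7 > 0. Violating.
Others bid (4, 4, 15): truth gives 0; bid 15 gives 3 > 0. Violating.
Others bid (4, 4, 18): truth gives 0; no alternative beats it.
Others bid (4, 8, 18): truth gives 0; no alternative beats it.
(Checking all 125 profiles: 73 have a profitable deviation, 52 do not.)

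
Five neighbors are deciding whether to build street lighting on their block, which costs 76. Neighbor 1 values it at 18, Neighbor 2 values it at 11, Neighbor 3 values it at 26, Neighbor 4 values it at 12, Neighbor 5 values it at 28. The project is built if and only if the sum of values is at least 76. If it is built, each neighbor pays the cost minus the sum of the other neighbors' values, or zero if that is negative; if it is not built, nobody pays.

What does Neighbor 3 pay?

7

Total value 95 ≥ cost 76, so the project is built.
The other neighbors' values sum to 69.
Cost minus that sum is 76 - 69 = 7.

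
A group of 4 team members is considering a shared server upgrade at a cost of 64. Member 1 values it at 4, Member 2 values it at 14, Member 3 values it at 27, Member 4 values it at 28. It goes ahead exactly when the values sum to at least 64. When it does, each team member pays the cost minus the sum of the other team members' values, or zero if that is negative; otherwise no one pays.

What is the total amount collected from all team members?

42

Total value 73 ≥ cost 64, so it is built.
Member 1: others sum to 69; max(0, 64 - 69) = 0.
Member 2: others sum to 59; max(0, 64 - 59) = 5.
Member 3: others sum to 46; max(0, 64 - 46) = 18.
Member 4: others sum to 45; max(0, 64 - 45) = 19.
Total collected = 0 + 5 + 18 + 19 = 42.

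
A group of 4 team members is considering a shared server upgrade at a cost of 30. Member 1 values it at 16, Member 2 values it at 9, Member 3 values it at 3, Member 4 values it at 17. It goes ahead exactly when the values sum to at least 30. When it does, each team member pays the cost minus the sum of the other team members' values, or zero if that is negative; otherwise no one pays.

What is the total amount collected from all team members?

3

Total value 45 ≥ cost 30, so it is built.
Member 1: others sum to 29; max(0, 30 - 29) = 1.
Member 2: others sum to 36; max(0, 30 - 36) = 0.
Member 3: others sum to 42; max(0, 30 - 42) = 0.
Member 4: others sum to 28; max(0, 30 - 28) = 2.
Total collected = 1 + 0 + 0 + 2 = 3.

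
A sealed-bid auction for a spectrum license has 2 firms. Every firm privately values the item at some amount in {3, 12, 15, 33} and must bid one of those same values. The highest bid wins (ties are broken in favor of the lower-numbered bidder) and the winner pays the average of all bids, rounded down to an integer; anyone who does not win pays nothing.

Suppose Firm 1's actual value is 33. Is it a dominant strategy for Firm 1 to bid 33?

No

Consider the case where Firm 2 bids 3.
Truthful bid 33: wins, pays 18, utility 33 - 18 = 15.
Bid 3 instead: wins, pays 3, utility 33 - 3 = 30.
Since 30 > 15, bidding 3 is strictly better here, so truthful bidding is not dominant.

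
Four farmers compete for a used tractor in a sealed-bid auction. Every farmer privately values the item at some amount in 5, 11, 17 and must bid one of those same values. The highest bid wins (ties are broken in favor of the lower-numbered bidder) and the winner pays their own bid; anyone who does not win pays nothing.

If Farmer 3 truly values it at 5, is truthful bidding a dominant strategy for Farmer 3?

Check each profile of the others' bids and compare truth against every alternative bid.
Others bid (5, 5, 5): truth gives 0, best alternative gives -6.
Others bid (5, 5, 11): truth gives 0, best alternative gives -6.
Others bid (5, 5, 17): truth gives 0, best alternative gives 0.
Others bid (5, 11, 5): truth gives 0, best alternative gives 0.
Others bid (5, 11, 11): truth gives 0, best alternative gives 0.
Others bid (5, 11, 17): truth gives 0, best alternative gives 0.
(Remaining 21 profiles checked similarly; truth is weakly best in each.)
In every case the truthful bid is at least as good as any alternative, so it is a dominant strategy.

Yes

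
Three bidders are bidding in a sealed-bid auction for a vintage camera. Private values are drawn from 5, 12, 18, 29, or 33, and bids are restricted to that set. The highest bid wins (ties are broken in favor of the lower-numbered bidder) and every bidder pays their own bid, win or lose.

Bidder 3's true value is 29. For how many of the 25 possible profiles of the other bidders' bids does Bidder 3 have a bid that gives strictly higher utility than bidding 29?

20

Others bid (5, 5): truth gives 0; bid 12 gives 17 > 0. Violating.
Others bid (5, 12): truth gives 0; bid 18 gives 11 > 0. Violating.
Others bid (5, 29): truth gives -29; bid 33 gives -4 > -29. Violating.
Others bid (5, 33): truth gives -29; bid 5 gives -5 > -29. Violating.
Others bid (5, 18): truth gives 0; no alternative beats it.
Others bid (12, 18): truth gives 0; no alternative beats it.
(Checking all 25 profiles: 20 have a profitable deviation, 5 do not.)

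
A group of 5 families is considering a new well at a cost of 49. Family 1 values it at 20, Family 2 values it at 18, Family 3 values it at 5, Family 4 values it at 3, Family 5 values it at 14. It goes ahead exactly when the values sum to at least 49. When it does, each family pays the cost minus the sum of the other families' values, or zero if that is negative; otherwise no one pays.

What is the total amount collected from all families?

Total value 60 ≥ cost 49, so it is built.
Family 1: others sum to 40; max(0, 49 - 40) = 9.
Family 2: others sum to 42; max(0, 49 - 42) = 7.
Family 3: others sum to 55; max(0, 49 - 55) = 0.
Family 4: others sum to 57; max(0, 49 - 57) = 0.
Family 5: others sum to 46; max(0, 49 - 46) = 3.
Total collected = 9 + 7 + 0 + 0 + 3 = 19.

19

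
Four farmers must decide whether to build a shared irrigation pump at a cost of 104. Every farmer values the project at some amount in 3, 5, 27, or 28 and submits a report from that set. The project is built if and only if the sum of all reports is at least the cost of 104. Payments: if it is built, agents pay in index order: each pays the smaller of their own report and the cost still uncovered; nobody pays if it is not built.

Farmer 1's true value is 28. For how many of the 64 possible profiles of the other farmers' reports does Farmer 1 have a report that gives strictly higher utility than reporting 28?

Others report (27, 27, 27): truth gives 0; report 27 gives 1 > 0. Violating.
Others report (27, 27, 28): truth gives 0; report 27 gives 1 > 0. Violating.
Others report (27, 28, 27): truth gives 0; report 27 gives 1 > 0. Violating.
Others report (27, 28, 28): truth gives 0; report 27 gives 1 > 0. Violating.
Others report (3, 3, 3): truth gives 0; no alternative beats it.
Others report (3, 3, 5): truth gives 0; no alternative beats it.
(Checking all 64 profiles: 8 have a profitable deviation, 56 do not.)

8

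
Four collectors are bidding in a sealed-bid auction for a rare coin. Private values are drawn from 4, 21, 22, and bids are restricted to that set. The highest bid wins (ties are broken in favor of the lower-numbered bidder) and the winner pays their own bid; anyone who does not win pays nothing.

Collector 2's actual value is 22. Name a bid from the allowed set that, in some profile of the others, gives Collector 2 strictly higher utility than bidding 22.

Suppose Collector 1 bids 4, Collector 3 bids 4 and Collector 4 bids 4.
Bid 22: wins, pays 22, utility 22 - 22 = 0.
Bid 21: wins, pays 21, utility 22 - 21 = 1.
So bidding 21 beats truth here (1 > 0).

21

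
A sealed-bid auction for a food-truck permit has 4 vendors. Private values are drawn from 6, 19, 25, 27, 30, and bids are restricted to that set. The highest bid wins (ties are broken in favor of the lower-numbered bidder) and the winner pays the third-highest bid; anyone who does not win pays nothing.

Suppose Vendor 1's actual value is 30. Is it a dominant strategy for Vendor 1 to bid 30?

Check each profile of the others' bids and compare truth against every alternative bid.
Others bid (6, 6, 30): truth gives 24, best alternative gives 0.
Others bid (6, 30, 6): truth gives 24, best alternative gives 0.
Others bid (30, 6, 6): truth gives 24, best alternative gives 0.
Others bid (6, 19, 30): truth gives 11, best alternative gives 0.
Others bid (6, 30, 19): truth gives 11, best alternative gives 0.
Others bid (19, 6, 30): truth gives 11, best alternative gives 0.
(Remaining 119 profiles checked similarly; truth is weakly best in each.)
In every case the truthful bid is at least as good as any alternative, so it is a dominant strategy.

Yes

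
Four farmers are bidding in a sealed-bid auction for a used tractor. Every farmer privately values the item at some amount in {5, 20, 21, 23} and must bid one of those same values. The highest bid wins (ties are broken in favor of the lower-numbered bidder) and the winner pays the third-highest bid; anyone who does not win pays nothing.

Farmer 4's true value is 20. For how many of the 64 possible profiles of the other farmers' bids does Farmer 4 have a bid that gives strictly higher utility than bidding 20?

6

Others bid (5, 5, 20): truth gives 0; bid 21 gives 15 > 0. Violating.
Others bid (5, 5, 21): truth gives 0; bid 23 gives 15 > 0. Violating.
Others bid (5, 20, 5): truth gives 0; bid 21 gives 15 > 0. Violating.
Others bid (5, 21, 5): truth gives 0; bid 23 gives 15 > 0. Violating.
Others bid (5, 5, 5): truth gives 15; no alternative beats it.
Others bid (5, 5, 23): truth gives 0; no alternative beats it.
(Checking all 64 profiles: 6 have a profitable deviation, 58 do not.)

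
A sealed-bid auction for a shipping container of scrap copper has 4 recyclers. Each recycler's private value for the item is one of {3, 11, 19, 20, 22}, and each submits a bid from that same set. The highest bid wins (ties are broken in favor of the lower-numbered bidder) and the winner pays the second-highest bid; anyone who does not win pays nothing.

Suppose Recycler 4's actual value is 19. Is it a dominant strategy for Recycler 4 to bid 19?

Check each profile of the others' bids and compare truth against every alternative bid.
Others bid (3, 3, 3): truth gives 16, best alternative gives 16.
Others bid (3, 3, 11): truth gives 8, best alternative gives 8.
Others bid (3, 11, 3): truth gives 8, best alternative gives 8.
Others bid (3, 11, 11): truth gives 8, best alternative gives 8.
Others bid (11, 3, 3): truth gives 8, best alternative gives 8.
Others bid (11, 3, 11): truth gives 8, best alternative gives 8.
(Remaining 119 profiles checked similarly; truth is weakly best in each.)
In every case the truthful bid is at least as good as any alternative, so it is a dominant strategy.

Yes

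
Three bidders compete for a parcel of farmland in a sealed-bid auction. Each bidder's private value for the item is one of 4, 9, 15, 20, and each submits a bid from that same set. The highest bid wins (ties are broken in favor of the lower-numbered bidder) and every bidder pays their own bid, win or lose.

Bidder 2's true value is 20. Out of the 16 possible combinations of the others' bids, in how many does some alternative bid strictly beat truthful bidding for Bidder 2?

Others bid (4, 4): truth gives 0; bid 9 gives 11 > 0. Violating.
Others bid (4, 9): truth gives 0; bid 9 gives 11 > 0. Violating.
Others bid (4, 15): truth gives 0; bid 15 gives 5 > 0. Violating.
Others bid (9, 4): truth gives 0; bid 15 gives 5 > 0. Violating.
Others bid (4, 20): truth gives 0; no alternative beats it.
Others bid (9, 20): truth gives 0; no alternative beats it.
(Checking all 16 profiles: 10 have a profitable deviation, 6 do not.)

10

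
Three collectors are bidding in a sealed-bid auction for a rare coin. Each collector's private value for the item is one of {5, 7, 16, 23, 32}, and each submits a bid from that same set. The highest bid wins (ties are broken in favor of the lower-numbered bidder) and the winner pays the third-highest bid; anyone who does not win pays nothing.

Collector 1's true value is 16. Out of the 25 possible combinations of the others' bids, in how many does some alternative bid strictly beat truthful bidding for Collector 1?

Others bid (5, 23): truth gives 0; bid 23 gives 11 > 0. Violating.
Others bid (5, 32): truth gives 0; bid 32 gives 11 > 0. Violating.
Others bid (7, 23): truth gives 0; bid 23 gives 9 > 0. Violating.
Others bid (7, 32): truth gives 0; bid 32 gives 9 > 0. Violating.
Others bid (5, 5): truth gives 11; no alternative beats it.
Others bid (5, 7): truth gives 11; no alternative beats it.
(Checking all 25 profiles: 8 have a profitable deviation, 17 do not.)

8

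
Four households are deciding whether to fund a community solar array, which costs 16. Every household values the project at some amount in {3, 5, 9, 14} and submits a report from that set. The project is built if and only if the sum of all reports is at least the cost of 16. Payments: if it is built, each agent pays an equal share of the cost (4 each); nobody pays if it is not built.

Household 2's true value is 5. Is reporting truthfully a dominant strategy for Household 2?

No

Consider the case where Household 1 reports 3, Household 3 reports 3 and Household 4 reports 3.
Truthful report 5: project not built, utility 0.
Report 9 instead: project built, pays 4, utility 5 - 4 = 1.
Since 1 > 0, reporting 9 is strictly better here, so truthful reporting is not dominant.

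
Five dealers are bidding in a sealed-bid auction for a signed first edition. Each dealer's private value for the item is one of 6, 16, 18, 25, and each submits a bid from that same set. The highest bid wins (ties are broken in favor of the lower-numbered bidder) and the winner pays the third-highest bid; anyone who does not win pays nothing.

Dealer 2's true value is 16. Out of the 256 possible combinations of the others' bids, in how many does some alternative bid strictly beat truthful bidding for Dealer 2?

Others bid (6, 6, 6, 18): truth gives 0; bid 18 gives 10 > 0. Violating.
Others bid (6, 6, 6, 25): truth gives 0; bid 25 gives 10 > 0. Violating.
Others bid (6, 6, 18, 6): truth gives 0; bid 18 gives 10 > 0. Violating.
Others bid (6, 6, 25, 6): truth gives 0; bid 25 gives 10 > 0. Violating.
Others bid (6, 6, 6, 6): truth gives 10; no alternative beats it.
Others bid (6, 6, 6, 16): truth gives 10; no alternative beats it.
(Checking all 256 profiles: 8 have a profitable deviation, 248 do not.)

8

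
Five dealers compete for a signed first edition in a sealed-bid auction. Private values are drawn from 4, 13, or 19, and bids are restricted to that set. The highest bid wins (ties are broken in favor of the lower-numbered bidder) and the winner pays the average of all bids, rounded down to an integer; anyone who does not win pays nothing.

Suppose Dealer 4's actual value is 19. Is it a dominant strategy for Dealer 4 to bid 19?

No

Consider the case where Dealer 1 bids 4, Dealer 2 bids 4, Dealer 3 bids 4 and Dealer 5 bids 4.
Truthful bid 19: wins, pays 7, utility 19 - 7 = 12.
Bid 13 instead: wins, pays 5, utility 19 - 5 = 14.
Since 14 > 12, bidding 13 is strictly better here, so truthful bidding is not dominant.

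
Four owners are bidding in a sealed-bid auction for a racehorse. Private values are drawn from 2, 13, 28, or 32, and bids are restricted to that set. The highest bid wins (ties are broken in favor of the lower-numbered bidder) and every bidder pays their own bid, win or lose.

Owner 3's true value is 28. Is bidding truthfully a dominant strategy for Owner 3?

No

Consider the case where Owner 1 bids 2, Owner 2 bids 2 and Owner 4 bids 2.
Truthful bid 28: wins, pays 28, utility 28 - 28 = 0.
Bid 13 instead: wins, pays 13, utility 28 - 13 = 15.
Since 15 > 0, bidding 13 is strictly better here, so truthful bidding is not dominant.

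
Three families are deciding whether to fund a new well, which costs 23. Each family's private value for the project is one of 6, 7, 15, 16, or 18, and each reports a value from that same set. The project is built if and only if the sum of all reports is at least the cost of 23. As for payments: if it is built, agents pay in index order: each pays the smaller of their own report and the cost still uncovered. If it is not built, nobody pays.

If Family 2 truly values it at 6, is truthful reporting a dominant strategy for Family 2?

Yes

Check each profile of the others' reports and compare truth against every alternative report.
Others report (6, 15): truth gives 0, best alternative gives -1.
Others report (6, 16): truth gives 0, best alternative gives -1.
Others report (6, 18): truth gives 0, best alternative gives -1.
Others report (7, 15): truth gives 0, best alternative gives -1.
Others report (7, 16): truth gives 0, best alternative gives -1.
Others report (7, 18): truth gives 0, best alternative gives -1.
(Remaining 19 profiles checked similarly; truth is weakly best in each.)
In every case the truthful report is at least as good as any alternative, so it is a dominant strategy.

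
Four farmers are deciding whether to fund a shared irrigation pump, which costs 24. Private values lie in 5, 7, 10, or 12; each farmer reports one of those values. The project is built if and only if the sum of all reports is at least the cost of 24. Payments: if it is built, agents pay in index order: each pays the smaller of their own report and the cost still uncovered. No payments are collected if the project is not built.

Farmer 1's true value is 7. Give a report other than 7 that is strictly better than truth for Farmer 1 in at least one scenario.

Suppose Farmer 2 reports 5, Farmer 3 reports 5 and Farmer 4 reports 10.
Report 7: project built, pays 7, utility 7 - 7 = 0.
Report 5: project built, pays 5, utility 7 - 5 = 2.
So reporting 5 beats truth here (2 > 0).

5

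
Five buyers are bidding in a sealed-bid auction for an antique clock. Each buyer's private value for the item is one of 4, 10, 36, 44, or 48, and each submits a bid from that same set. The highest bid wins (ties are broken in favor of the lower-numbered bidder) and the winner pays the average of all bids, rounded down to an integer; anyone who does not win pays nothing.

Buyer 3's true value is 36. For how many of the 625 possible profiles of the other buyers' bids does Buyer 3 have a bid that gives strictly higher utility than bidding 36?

Others bid (4, 4, 4, 4): truth gives 26; bid 10 gives 31 > 26. Violating.
Others bid (4, 4, 4, 10): truth gives 25; bid 10 gives 30 > 25. Violating.
Others bid (4, 4, 4, 44): truth gives 0; bid 44 gives 16 > 0. Violating.
Others bid (4, 4, 4, 48): truth gives 0; bid 48 gives 15 > 0. Violating.
Others bid (4, 4, 4, 36): truth gives 20; no alternative beats it.
Others bid (4, 4, 10, 36): truth gives 18; no alternative beats it.
(Checking all 625 profiles: 270 have a profitable deviation, 355 do not.)

270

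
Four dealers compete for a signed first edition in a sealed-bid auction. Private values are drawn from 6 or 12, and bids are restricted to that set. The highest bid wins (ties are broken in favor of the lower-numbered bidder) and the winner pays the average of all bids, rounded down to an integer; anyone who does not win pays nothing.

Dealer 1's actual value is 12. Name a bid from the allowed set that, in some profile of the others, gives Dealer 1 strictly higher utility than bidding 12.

Suppose Dealer 2 bids 6, Dealer 3 bids 6 and Dealer 4 bids 6.
Bid 12: wins, pays 7, utility 12 - 7 = 5.
Bid 6: wins, pays 6, utility 12 - 6 = 6.
So bidding 6 beats truth here (6 > 5).

6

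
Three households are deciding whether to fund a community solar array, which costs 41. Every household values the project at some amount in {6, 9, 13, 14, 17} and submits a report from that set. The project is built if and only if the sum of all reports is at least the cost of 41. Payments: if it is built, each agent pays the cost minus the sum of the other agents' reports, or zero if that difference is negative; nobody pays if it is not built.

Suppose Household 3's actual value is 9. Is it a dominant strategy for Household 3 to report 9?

Yes

Check each profile of the others' reports and compare truth against every alternative report.
Others report (17, 17): truth gives 2, best alternative gives 2.
Others report (6, 6): truth gives 0, best alternative gives 0.
Others report (6, 9): truth gives 0, best alternative gives 0.
Others report (6, 13): truth gives 0, best alternative gives 0.
Others report (6, 14): truth gives 0, best alternative gives 0.
Others report (6, 17): truth gives 0, best alternative gives 0.
(Remaining 19 profiles checked similarly; truth is weakly best in each.)
In every case the truthful report is at least as good as any alternative, so it is a dominant strategy.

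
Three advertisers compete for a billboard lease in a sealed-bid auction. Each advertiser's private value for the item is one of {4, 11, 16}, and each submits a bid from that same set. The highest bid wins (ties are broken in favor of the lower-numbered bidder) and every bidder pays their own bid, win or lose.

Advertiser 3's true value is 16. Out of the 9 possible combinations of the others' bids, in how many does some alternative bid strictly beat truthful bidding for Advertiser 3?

Others bid (4, 4): truth gives 0; bid 11 gives 5 > 0. Violating.
Others bid (4, 16): truth gives -16; bid 4 gives -4 > -16. Violating.
Others bid (11, 16): truth gives -16; bid 4 gives -4 > -16. Violating.
Others bid (16, 4): truth gives -16; bid 4 gives -4 > -16. Violating.
Others bid (4, 11): truth gives 0; no alternative beats it.
Others bid (11, 4): truth gives 0; no alternative beats it.
(Checking all 9 profiles: 6 have a profitable deviation, 3 do not.)

6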